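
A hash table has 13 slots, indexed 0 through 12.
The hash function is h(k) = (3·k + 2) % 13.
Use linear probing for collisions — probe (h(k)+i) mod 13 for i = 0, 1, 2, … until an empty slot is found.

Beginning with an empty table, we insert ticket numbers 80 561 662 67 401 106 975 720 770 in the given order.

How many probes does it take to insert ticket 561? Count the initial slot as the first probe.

2

80 hashes to 8; slot 8 is free → place at 8.
561 hashes to 8; 8 taken → place at 9.
662 hashes to 12; slot 12 is free → place at 12.
67 hashes to 8; 8,9 taken → place at 10.
401 hashes to 9; 9,10 taken → place at 11.
106 hashes to 8; 8,9,10,11,12 taken → place at 0.
975 hashes to 2; slot 2 is free → place at 2.
720 hashes to 4; slot 4 is free → place at 4.
770 hashes to 11; 11,12,0 taken → place at 1.
Table: [106, 770, 975, -, 720, -, -, -, 80, 561, 67, 401, 662]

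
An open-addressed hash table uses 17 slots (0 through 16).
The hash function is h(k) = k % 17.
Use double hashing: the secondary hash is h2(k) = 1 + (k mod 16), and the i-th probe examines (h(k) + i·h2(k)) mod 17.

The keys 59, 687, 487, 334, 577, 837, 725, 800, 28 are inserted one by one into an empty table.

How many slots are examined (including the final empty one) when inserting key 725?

2

59: h=8 -> slot 8
687: h=7 -> slot 7
487: h=11 -> slot 11
334: h=11, h2=15, probe 11,9 -> slot 9
577: h=16 -> slot 16
837: h=4 -> slot 4
725: h=11, h2=6, probe 11,0 -> slot 0
800: h=1 -> slot 1
28: h=11, h2=13, probe 11,7,3 -> slot 3
Table: [725, 800, ∅, 28, 837, ∅, ∅, 687, 59, 334, ∅, 487, ∅, ∅, ∅, ∅, 577]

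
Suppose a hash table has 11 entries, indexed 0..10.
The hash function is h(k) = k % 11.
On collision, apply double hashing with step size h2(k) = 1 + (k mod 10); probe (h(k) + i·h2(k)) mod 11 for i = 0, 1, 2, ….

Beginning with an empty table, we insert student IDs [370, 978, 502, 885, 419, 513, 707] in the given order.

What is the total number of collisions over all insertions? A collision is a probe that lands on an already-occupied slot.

370 hashes to 7; slot 7 is free => place at 7.
978 hashes to 10; slot 10 is free => place at 10.
502 hashes to 7, h2=3; 7,10 taken => place at 2.
885 hashes to 5; slot 5 is free => place at 5.
419 hashes to 1; slot 1 is free => place at 1.
513 hashes to 7, h2=4; 7 taken => place at 0.
707 hashes to 3; slot 3 is free => place at 3.
Table: [513, 419, 502, 707, ∅, 885, ∅, 370, ∅, ∅, 978]

3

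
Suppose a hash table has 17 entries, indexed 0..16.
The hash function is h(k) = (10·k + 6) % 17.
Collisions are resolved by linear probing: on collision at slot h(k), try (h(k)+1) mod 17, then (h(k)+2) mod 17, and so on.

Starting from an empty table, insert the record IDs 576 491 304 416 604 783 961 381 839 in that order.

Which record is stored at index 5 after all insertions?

576: h=3 → slot 3
491: h=3, probe 3,4 → slot 4
304: h=3, probe 3,4,5 → slot 5
416: h=1 → slot 1
604: h=11 → slot 11
783: h=16 → slot 16
961: h=11, probe 11,12 → slot 12
381: h=8 → slot 8
839: h=15 → slot 15
Table: [—, 416, —, 576, 491, 304, —, —, 381, —, —, 604, 961, —, —, 839, 783]

304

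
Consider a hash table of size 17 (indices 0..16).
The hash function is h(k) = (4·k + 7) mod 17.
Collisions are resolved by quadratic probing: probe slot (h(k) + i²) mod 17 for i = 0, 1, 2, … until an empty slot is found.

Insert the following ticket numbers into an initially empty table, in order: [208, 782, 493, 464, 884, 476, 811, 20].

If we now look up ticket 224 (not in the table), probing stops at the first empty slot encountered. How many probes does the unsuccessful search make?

2

Insert 208: h=6, slot 6 empty => index 6.
Insert 782: h=7, slot 7 empty => index 7.
Insert 493: h=7, slot 7 occupied => index 8.
Insert 464: h=10, slot 10 empty => index 10.
Insert 884: h=7, slots 7,8 occupied => index 11.
Insert 476: h=7, slots 7,8,11 occupied => index 16.
Insert 811: h=4, slot 4 empty => index 4.
Insert 20: h=2, slot 2 empty => index 2.
Table: [-, -, 20, -, 811, -, 208, 782, 493, -, 464, 884, -, -, -, -, 476]
Lookup 224: h=2, probe 2,3 → slot 3 empty, not found.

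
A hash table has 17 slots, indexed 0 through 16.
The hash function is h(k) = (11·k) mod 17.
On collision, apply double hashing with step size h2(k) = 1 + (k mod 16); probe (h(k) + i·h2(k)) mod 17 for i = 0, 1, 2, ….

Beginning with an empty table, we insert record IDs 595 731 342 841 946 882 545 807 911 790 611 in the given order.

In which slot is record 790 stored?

595 hashes to 0; slot 0 is free => place at 0.
731 hashes to 0, h2=12; 0 taken => place at 12.
342 hashes to 5; slot 5 is free => place at 5.
841 hashes to 3; slot 3 is free => place at 3.
946 hashes to 2; slot 2 is free => place at 2.
882 hashes to 12, h2=3; 12 taken => place at 15.
545 hashes to 11; slot 11 is free => place at 11.
807 hashes to 3, h2=8; 3,11,2 taken => place at 10.
911 hashes to 8; slot 8 is free => place at 8.
790 hashes to 3, h2=7; 3,10,0 taken => place at 7.
611 hashes to 6; slot 6 is free => place at 6.
Table: [595, -, 946, 841, -, 342, 611, 790, 911, -, 807, 545, 731, -, -, 882, -]

7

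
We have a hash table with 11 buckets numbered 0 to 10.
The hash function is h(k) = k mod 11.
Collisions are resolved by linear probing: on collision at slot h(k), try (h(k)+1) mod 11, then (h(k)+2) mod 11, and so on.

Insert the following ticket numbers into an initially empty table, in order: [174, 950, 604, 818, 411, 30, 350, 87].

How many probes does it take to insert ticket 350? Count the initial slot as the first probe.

174: h=9 -> slot 9
950: h=4 -> slot 4
604: h=10 -> slot 10
818: h=4, probe 4,5 -> slot 5
411: h=4, probe 4,5,6 -> slot 6
30: h=8 -> slot 8
350: h=9, probe 9,10,0 -> slot 0
87: h=10, probe 10,0,1 -> slot 1
Table: [350, 87, -, -, 950, 818, 411, -, 30, 174, 604]

3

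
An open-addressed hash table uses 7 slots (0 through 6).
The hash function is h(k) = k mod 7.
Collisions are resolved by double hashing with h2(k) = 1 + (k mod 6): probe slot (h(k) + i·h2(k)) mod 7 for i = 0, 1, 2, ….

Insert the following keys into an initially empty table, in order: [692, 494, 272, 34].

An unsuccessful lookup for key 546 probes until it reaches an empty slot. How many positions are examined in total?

2

Insert 692: h=6, slot 6 empty → index 6.
Insert 494: h=4, slot 4 empty → index 4.
Insert 272: h=6, h2=3, slot 6 occupied → index 2.
Insert 34: h=6, h2=5, slots 6,4,2 occupied → index 0.
Table: [34, -, 272, -, 494, -, 692]
Lookup 546: h=0, h2=1, probe 0,1 → slot 1 empty, not found.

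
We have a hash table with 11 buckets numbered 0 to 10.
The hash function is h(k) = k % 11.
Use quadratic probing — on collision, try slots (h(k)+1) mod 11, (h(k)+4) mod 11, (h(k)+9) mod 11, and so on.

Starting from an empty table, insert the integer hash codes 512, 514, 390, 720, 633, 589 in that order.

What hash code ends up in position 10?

589

512 hashes to 6; slot 6 is free => place at 6.
514 hashes to 8; slot 8 is free => place at 8.
390 hashes to 5; slot 5 is free => place at 5.
720 hashes to 5; 5,6 taken => place at 9.
633 hashes to 6; 6 taken => place at 7.
589 hashes to 6; 6,7 taken => place at 10.
Table: [_, _, _, _, _, 390, 512, 633, 514, 720, 589]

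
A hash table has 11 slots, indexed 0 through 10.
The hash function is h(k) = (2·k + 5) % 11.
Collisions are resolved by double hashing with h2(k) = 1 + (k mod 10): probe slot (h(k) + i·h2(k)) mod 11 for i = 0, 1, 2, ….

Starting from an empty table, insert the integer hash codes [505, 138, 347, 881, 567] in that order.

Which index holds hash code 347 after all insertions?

505 hashes to 3; slot 3 is free => place at 3.
138 hashes to 6; slot 6 is free => place at 6.
347 hashes to 6, h2=8; 6,3 taken => place at 0.
881 hashes to 7; slot 7 is free => place at 7.
567 hashes to 6, h2=8; 6,3,0 taken => place at 8.
Table: [347, ∅, ∅, 505, ∅, ∅, 138, 881, 567, ∅, ∅]

0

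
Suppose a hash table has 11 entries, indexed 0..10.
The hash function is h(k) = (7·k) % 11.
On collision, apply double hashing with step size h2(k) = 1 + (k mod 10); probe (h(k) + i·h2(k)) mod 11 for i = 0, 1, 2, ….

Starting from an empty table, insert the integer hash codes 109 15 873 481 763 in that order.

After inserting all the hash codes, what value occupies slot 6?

Insert 109: h=4, slot 4 empty → index 4.
Insert 15: h=6, slot 6 empty → index 6.
Insert 873: h=6, h2=4, slot 6 occupied → index 10.
Insert 481: h=1, slot 1 empty → index 1.
Insert 763: h=6, h2=4, slots 6,10 occupied → index 3.
Table: [—, 481, —, 763, 109, —, 15, —, —, —, 873]

15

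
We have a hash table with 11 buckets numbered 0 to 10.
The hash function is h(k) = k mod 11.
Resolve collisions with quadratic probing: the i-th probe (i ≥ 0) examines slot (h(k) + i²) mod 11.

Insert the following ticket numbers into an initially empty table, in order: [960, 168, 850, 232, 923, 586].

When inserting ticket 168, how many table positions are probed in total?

2

960: h=3 => slot 3
168: h=3, probe 3,4 => slot 4
850: h=3, probe 3,4,7 => slot 7
232: h=1 => slot 1
923: h=10 => slot 10
586: h=3, probe 3,4,7,1,8 => slot 8
Table: [_, 232, _, 960, 168, _, _, 850, 586, _, 923]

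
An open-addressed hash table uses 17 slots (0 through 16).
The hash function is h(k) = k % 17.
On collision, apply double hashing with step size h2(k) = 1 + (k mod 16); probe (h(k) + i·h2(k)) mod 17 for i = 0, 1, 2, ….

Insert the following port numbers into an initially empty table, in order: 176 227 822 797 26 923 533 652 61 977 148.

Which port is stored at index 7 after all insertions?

176 hashes to 6; slot 6 is free => place at 6.
227 hashes to 6, h2=4; 6 taken => place at 10.
822 hashes to 6, h2=7; 6 taken => place at 13.
797 hashes to 15; slot 15 is free => place at 15.
26 hashes to 9; slot 9 is free => place at 9.
923 hashes to 5; slot 5 is free => place at 5.
533 hashes to 6, h2=6; 6 taken => place at 12.
652 hashes to 6, h2=13; 6 taken => place at 2.
61 hashes to 10, h2=14; 10 taken => place at 7.
977 hashes to 8; slot 8 is free => place at 8.
148 hashes to 12, h2=5; 12 taken => place at 0.
Table: [148, ., 652, ., ., 923, 176, 61, 977, 26, 227, ., 533, 822, ., 797, .]

61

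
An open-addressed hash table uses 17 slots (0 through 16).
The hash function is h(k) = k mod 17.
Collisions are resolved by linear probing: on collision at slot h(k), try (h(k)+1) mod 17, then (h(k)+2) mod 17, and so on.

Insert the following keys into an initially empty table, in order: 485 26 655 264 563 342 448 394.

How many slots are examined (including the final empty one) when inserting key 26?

485: h=9 → slot 9
26: h=9, probe 9,10 → slot 10
655: h=9, probe 9,10,11 → slot 11
264: h=9, probe 9,10,11,12 → slot 12
563: h=2 → slot 2
342: h=2, probe 2,3 → slot 3
448: h=6 → slot 6
394: h=3, probe 3,4 → slot 4
Table: [-, -, 563, 342, 394, -, 448, -, -, 485, 26, 655, 264, -, -, -, -]

2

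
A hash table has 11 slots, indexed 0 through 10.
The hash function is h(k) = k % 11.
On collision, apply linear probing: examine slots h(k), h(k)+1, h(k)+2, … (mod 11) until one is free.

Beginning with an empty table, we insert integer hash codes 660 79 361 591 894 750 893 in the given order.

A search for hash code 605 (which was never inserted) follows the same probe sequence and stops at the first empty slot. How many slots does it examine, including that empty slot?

Insert 660: h=0, slot 0 empty => index 0.
Insert 79: h=2, slot 2 empty => index 2.
Insert 361: h=9, slot 9 empty => index 9.
Insert 591: h=8, slot 8 empty => index 8.
Insert 894: h=3, slot 3 empty => index 3.
Insert 750: h=2, slots 2,3 occupied => index 4.
Insert 893: h=2, slots 2,3,4 occupied => index 5.
Table: [660, _, 79, 894, 750, 893, _, _, 591, 361, _]
Lookup 605: h=0, probe 0,1 → slot 1 empty, not found.

2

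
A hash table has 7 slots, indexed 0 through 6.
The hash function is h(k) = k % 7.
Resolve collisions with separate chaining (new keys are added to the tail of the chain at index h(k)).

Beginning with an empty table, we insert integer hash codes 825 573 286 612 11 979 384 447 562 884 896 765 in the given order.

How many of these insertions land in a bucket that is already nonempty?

7

825 -> bucket 6
573 -> bucket 6 (collision)
286 -> bucket 6 (collision)
612 -> bucket 3
11 -> bucket 4
979 -> bucket 6 (collision)
384 -> bucket 6 (collision)
447 -> bucket 6 (collision)
562 -> bucket 2
884 -> bucket 2 (collision)
896 -> bucket 0
765 -> bucket 2 (collision)
Final buckets:
0: 896
1: .
2: 562 -> 884 -> 765
3: 612
4: 11
5: .
6: 825 -> 573 -> 286 -> 979 -> 384 -> 447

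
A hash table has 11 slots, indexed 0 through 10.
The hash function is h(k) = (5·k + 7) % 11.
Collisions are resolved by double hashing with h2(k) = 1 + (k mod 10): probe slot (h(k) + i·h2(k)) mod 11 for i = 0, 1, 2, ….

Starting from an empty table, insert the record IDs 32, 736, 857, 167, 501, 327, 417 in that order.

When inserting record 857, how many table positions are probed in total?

2

32: h=2 => slot 2
736: h=2, h2=7, probe 2,9 => slot 9
857: h=2, h2=8, probe 2,10 => slot 10
167: h=6 => slot 6
501: h=4 => slot 4
327: h=3 => slot 3
417: h=2, h2=8, probe 2,10,7 => slot 7
Table: [—, —, 32, 327, 501, —, 167, 417, —, 736, 857]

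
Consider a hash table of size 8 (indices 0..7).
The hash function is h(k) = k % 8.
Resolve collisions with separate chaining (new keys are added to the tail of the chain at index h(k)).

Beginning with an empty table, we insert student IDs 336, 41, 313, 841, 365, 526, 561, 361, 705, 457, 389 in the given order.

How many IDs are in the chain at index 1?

Insert 336: h=0, bucket 0 empty -> new chain.
Insert 41: h=1, bucket 1 empty -> new chain.
Insert 313: h=1, bucket 1 nonempty -> append to chain.
Insert 841: h=1, bucket 1 nonempty -> append to chain.
Insert 365: h=5, bucket 5 empty -> new chain.
Insert 526: h=6, bucket 6 empty -> new chain.
Insert 561: h=1, bucket 1 nonempty -> append to chain.
Insert 361: h=1, bucket 1 nonempty -> append to chain.
Insert 705: h=1, bucket 1 nonempty -> append to chain.
Insert 457: h=1, bucket 1 nonempty -> append to chain.
Insert 389: h=5, bucket 5 nonempty -> append to chain.
Final buckets:
0: 336
1: 41 -> 313 -> 841 -> 561 -> 361 -> 705 -> 457
2: -
3: -
4: -
5: 365 -> 389
6: 526
7: -

7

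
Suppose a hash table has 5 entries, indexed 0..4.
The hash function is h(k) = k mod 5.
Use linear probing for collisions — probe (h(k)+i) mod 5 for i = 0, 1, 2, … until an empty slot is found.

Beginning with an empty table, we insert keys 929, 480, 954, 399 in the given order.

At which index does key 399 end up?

Insert 929: h=4, slot 4 empty → index 4.
Insert 480: h=0, slot 0 empty → index 0.
Insert 954: h=4, slots 4,0 occupied → index 1.
Insert 399: h=4, slots 4,0,1 occupied → index 2.
Table: [480, 954, 399, —, 929]

2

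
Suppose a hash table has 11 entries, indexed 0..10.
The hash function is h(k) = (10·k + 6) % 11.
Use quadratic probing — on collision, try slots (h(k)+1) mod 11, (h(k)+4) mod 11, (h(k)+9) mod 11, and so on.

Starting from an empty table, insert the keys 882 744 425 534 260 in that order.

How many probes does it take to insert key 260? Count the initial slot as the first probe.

882 hashes to 4; slot 4 is free → place at 4.
744 hashes to 10; slot 10 is free → place at 10.
425 hashes to 10; 10 taken → place at 0.
534 hashes to 0; 0 taken → place at 1.
260 hashes to 10; 10,0 taken → place at 3.
Table: [425, 534, ., 260, 882, ., ., ., ., ., 744]

3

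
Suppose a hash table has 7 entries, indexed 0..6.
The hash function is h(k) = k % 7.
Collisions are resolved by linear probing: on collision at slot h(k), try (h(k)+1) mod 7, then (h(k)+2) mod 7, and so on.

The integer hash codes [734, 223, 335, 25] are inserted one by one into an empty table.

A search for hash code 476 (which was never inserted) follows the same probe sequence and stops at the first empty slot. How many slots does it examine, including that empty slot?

3

734: h=6 -> slot 6
223: h=6, probe 6,0 -> slot 0
335: h=6, probe 6,0,1 -> slot 1
25: h=4 -> slot 4
Table: [223, 335, ., ., 25, ., 734]
Lookup 476: h=0, probe 0,1,2 → slot 2 empty, not found.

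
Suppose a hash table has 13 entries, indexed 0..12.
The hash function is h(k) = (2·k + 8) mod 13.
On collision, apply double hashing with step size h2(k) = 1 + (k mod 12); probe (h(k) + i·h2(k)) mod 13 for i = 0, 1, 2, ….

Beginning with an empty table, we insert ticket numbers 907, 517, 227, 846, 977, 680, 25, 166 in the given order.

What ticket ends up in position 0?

907 hashes to 2; slot 2 is free => place at 2.
517 hashes to 2, h2=2; 2 taken => place at 4.
227 hashes to 7; slot 7 is free => place at 7.
846 hashes to 10; slot 10 is free => place at 10.
977 hashes to 12; slot 12 is free => place at 12.
680 hashes to 3; slot 3 is free => place at 3.
25 hashes to 6; slot 6 is free => place at 6.
166 hashes to 2, h2=11; 2 taken => place at 0.
Table: [166, ., 907, 680, 517, ., 25, 227, ., ., 846, ., 977]

166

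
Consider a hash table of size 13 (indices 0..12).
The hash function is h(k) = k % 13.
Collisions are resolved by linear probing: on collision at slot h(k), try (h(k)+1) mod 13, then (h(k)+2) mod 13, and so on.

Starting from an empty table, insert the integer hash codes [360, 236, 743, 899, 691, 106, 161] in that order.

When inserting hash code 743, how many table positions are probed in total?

360 hashes to 9; slot 9 is free => place at 9.
236 hashes to 2; slot 2 is free => place at 2.
743 hashes to 2; 2 taken => place at 3.
899 hashes to 2; 2,3 taken => place at 4.
691 hashes to 2; 2,3,4 taken => place at 5.
106 hashes to 2; 2,3,4,5 taken => place at 6.
161 hashes to 5; 5,6 taken => place at 7.
Table: [—, —, 236, 743, 899, 691, 106, 161, —, 360, —, —, —]

2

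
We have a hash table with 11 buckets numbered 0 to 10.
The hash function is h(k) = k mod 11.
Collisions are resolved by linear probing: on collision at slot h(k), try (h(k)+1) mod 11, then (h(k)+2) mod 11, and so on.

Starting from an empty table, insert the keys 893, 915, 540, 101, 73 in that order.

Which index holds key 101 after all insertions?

4

893: h=2 => slot 2
915: h=2, probe 2,3 => slot 3
540: h=1 => slot 1
101: h=2, probe 2,3,4 => slot 4
73: h=7 => slot 7
Table: [., 540, 893, 915, 101, ., ., 73, ., ., .]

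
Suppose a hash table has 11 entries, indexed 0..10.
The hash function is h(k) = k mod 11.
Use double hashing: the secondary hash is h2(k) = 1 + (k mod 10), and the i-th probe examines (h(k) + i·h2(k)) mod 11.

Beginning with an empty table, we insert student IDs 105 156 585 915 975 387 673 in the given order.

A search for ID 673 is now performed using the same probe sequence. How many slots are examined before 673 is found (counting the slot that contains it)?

Insert 105: h=6, slot 6 empty -> index 6.
Insert 156: h=2, slot 2 empty -> index 2.
Insert 585: h=2, h2=6, slot 2 occupied -> index 8.
Insert 915: h=2, h2=6, slots 2,8 occupied -> index 3.
Insert 975: h=7, slot 7 empty -> index 7.
Insert 387: h=2, h2=8, slot 2 occupied -> index 10.
Insert 673: h=2, h2=4, slots 2,6,10,3,7 occupied -> index 0.
Table: [673, ∅, 156, 915, ∅, ∅, 105, 975, 585, ∅, 387]
Lookup 673: h=2, h2=4, probe 2,6,10,3,7,0 → found at 0.

6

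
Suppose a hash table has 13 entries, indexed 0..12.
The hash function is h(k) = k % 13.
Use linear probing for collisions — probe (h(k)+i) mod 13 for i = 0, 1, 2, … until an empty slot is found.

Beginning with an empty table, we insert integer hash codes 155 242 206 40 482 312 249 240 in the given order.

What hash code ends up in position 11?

155 hashes to 12; slot 12 is free → place at 12.
242 hashes to 8; slot 8 is free → place at 8.
206 hashes to 11; slot 11 is free → place at 11.
40 hashes to 1; slot 1 is free → place at 1.
482 hashes to 1; 1 taken → place at 2.
312 hashes to 0; slot 0 is free → place at 0.
249 hashes to 2; 2 taken → place at 3.
240 hashes to 6; slot 6 is free → place at 6.
Table: [312, 40, 482, 249, —, —, 240, —, 242, —, —, 206, 155]

206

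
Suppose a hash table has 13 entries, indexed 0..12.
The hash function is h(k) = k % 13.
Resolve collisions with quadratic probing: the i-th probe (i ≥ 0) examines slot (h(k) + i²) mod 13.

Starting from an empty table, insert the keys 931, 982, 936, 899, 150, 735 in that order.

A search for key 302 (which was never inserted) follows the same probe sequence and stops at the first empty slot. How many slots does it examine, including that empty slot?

Insert 931: h=8, slot 8 empty => index 8.
Insert 982: h=7, slot 7 empty => index 7.
Insert 936: h=0, slot 0 empty => index 0.
Insert 899: h=2, slot 2 empty => index 2.
Insert 150: h=7, slots 7,8 occupied => index 11.
Insert 735: h=7, slots 7,8,11 occupied => index 3.
Table: [936, _, 899, 735, _, _, _, 982, 931, _, _, 150, _]
Lookup 302: h=3, probe 3,4 → slot 4 empty, not found.

2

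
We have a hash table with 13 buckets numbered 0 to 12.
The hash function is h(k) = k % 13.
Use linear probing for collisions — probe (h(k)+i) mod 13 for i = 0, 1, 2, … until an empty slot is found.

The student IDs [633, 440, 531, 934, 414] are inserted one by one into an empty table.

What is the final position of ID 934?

0

Insert 633: h=9, slot 9 empty → index 9.
Insert 440: h=11, slot 11 empty → index 11.
Insert 531: h=11, slot 11 occupied → index 12.
Insert 934: h=11, slots 11,12 occupied → index 0.
Insert 414: h=11, slots 11,12,0 occupied → index 1.
Table: [934, 414, ∅, ∅, ∅, ∅, ∅, ∅, ∅, 633, ∅, 440, 531]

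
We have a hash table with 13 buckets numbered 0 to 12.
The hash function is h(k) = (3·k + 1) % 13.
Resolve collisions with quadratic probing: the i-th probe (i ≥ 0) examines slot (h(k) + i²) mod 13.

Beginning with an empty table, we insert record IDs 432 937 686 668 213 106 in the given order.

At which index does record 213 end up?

7

Insert 432: h=10, slot 10 empty => index 10.
Insert 937: h=4, slot 4 empty => index 4.
Insert 686: h=5, slot 5 empty => index 5.
Insert 668: h=3, slot 3 empty => index 3.
Insert 213: h=3, slots 3,4 occupied => index 7.
Insert 106: h=7, slot 7 occupied => index 8.
Table: [_, _, _, 668, 937, 686, _, 213, 106, _, 432, _, _]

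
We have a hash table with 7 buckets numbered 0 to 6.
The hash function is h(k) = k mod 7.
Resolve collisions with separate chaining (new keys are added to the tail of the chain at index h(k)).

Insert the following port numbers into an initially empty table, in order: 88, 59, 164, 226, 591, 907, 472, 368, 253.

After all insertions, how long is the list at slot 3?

4

Insert 88: h=4, bucket 4 empty -> new chain.
Insert 59: h=3, bucket 3 empty -> new chain.
Insert 164: h=3, bucket 3 nonempty -> append to chain.
Insert 226: h=2, bucket 2 empty -> new chain.
Insert 591: h=3, bucket 3 nonempty -> append to chain.
Insert 907: h=4, bucket 4 nonempty -> append to chain.
Insert 472: h=3, bucket 3 nonempty -> append to chain.
Insert 368: h=4, bucket 4 nonempty -> append to chain.
Insert 253: h=1, bucket 1 empty -> new chain.
Final buckets:
0: -
1: 253
2: 226
3: 59 -> 164 -> 591 -> 472
4: 88 -> 907 -> 368
5: -
6: -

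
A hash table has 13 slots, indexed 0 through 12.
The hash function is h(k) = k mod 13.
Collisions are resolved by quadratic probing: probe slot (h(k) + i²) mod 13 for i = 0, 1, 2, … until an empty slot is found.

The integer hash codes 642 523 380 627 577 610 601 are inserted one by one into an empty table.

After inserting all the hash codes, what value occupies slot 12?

Insert 642: h=5, slot 5 empty → index 5.
Insert 523: h=3, slot 3 empty → index 3.
Insert 380: h=3, slot 3 occupied → index 4.
Insert 627: h=3, slots 3,4 occupied → index 7.
Insert 577: h=5, slot 5 occupied → index 6.
Insert 610: h=12, slot 12 empty → index 12.
Insert 601: h=3, slots 3,4,7,12,6 occupied → index 2.
Table: [., ., 601, 523, 380, 642, 577, 627, ., ., ., ., 610]

610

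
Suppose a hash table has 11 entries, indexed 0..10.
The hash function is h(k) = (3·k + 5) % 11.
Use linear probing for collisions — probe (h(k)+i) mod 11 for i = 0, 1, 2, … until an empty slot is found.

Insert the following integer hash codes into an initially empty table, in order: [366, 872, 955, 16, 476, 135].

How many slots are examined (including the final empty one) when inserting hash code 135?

366 hashes to 3; slot 3 is free → place at 3.
872 hashes to 3; 3 taken → place at 4.
955 hashes to 10; slot 10 is free → place at 10.
16 hashes to 9; slot 9 is free → place at 9.
476 hashes to 3; 3,4 taken → place at 5.
135 hashes to 3; 3,4,5 taken → place at 6.
Table: [∅, ∅, ∅, 366, 872, 476, 135, ∅, ∅, 16, 955]

4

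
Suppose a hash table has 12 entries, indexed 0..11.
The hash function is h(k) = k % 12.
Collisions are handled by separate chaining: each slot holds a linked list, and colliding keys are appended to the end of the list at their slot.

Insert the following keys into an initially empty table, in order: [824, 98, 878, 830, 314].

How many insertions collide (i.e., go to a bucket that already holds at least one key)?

824 → bucket 8
98 → bucket 2
878 → bucket 2 (collision)
830 → bucket 2 (collision)
314 → bucket 2 (collision)
Final buckets:
0: -
1: -
2: 98 -> 878 -> 830 -> 314
3: -
4: -
5: -
6: -
7: -
8: 824
9: -
10: -
11: -

3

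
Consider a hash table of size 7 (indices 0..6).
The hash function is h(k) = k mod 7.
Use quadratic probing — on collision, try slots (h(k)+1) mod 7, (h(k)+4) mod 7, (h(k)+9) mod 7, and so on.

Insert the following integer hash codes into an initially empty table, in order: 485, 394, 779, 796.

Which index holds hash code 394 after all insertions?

3

485: h=2 -> slot 2
394: h=2, probe 2,3 -> slot 3
779: h=2, probe 2,3,6 -> slot 6
796: h=5 -> slot 5
Table: [—, —, 485, 394, —, 796, 779]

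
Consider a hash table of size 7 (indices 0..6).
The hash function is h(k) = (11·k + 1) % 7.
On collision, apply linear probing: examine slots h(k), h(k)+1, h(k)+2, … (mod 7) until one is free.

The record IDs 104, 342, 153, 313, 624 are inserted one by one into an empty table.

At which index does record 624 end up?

1

Insert 104: h=4, slot 4 empty -> index 4.
Insert 342: h=4, slot 4 occupied -> index 5.
Insert 153: h=4, slots 4,5 occupied -> index 6.
Insert 313: h=0, slot 0 empty -> index 0.
Insert 624: h=5, slots 5,6,0 occupied -> index 1.
Table: [313, 624, ∅, ∅, 104, 342, 153]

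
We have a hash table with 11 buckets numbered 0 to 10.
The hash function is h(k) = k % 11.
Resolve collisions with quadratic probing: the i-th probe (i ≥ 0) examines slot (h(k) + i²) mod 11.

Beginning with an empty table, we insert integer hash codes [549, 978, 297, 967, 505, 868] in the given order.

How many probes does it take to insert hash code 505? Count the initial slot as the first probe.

Insert 549: h=10, slot 10 empty => index 10.
Insert 978: h=10, slot 10 occupied => index 0.
Insert 297: h=0, slot 0 occupied => index 1.
Insert 967: h=10, slots 10,0 occupied => index 3.
Insert 505: h=10, slots 10,0,3 occupied => index 8.
Insert 868: h=10, slots 10,0,3,8 occupied => index 4.
Table: [978, 297, ∅, 967, 868, ∅, ∅, ∅, 505, ∅, 549]

4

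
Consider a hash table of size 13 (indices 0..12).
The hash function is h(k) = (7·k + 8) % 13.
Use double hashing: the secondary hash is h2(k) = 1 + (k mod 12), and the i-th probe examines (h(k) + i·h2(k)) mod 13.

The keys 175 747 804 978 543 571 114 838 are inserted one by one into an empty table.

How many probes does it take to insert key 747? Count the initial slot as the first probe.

2

175: h=11 => slot 11
747: h=11, h2=4, probe 11,2 => slot 2
804: h=7 => slot 7
978: h=3 => slot 3
543: h=0 => slot 0
571: h=1 => slot 1
114: h=0, h2=7, probe 0,7,1,8 => slot 8
838: h=11, h2=11, probe 11,9 => slot 9
Table: [543, 571, 747, 978, ., ., ., 804, 114, 838, ., 175, .]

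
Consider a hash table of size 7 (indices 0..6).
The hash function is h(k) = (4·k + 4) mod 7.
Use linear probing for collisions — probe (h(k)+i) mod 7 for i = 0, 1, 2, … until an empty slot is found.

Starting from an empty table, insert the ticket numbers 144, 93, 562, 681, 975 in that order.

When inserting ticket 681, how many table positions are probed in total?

4

Insert 144: h=6, slot 6 empty => index 6.
Insert 93: h=5, slot 5 empty => index 5.
Insert 562: h=5, slots 5,6 occupied => index 0.
Insert 681: h=5, slots 5,6,0 occupied => index 1.
Insert 975: h=5, slots 5,6,0,1 occupied => index 2.
Table: [562, 681, 975, —, —, 93, 144]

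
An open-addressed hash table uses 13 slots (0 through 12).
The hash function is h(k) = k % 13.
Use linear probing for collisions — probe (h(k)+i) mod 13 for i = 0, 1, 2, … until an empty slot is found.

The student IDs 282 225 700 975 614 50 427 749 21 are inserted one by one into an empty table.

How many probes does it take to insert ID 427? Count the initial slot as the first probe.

4

282 hashes to 9; slot 9 is free => place at 9.
225 hashes to 4; slot 4 is free => place at 4.
700 hashes to 11; slot 11 is free => place at 11.
975 hashes to 0; slot 0 is free => place at 0.
614 hashes to 3; slot 3 is free => place at 3.
50 hashes to 11; 11 taken => place at 12.
427 hashes to 11; 11,12,0 taken => place at 1.
749 hashes to 8; slot 8 is free => place at 8.
21 hashes to 8; 8,9 taken => place at 10.
Table: [975, 427, ., 614, 225, ., ., ., 749, 282, 21, 700, 50]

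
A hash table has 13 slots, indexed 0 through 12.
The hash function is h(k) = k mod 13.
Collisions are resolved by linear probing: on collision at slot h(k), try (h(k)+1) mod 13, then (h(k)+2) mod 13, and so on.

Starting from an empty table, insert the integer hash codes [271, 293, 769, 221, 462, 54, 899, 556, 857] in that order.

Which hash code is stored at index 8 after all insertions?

462

Insert 271: h=11, slot 11 empty → index 11.
Insert 293: h=7, slot 7 empty → index 7.
Insert 769: h=2, slot 2 empty → index 2.
Insert 221: h=0, slot 0 empty → index 0.
Insert 462: h=7, slot 7 occupied → index 8.
Insert 54: h=2, slot 2 occupied → index 3.
Insert 899: h=2, slots 2,3 occupied → index 4.
Insert 556: h=10, slot 10 empty → index 10.
Insert 857: h=12, slot 12 empty → index 12.
Table: [221, —, 769, 54, 899, —, —, 293, 462, —, 556, 271, 857]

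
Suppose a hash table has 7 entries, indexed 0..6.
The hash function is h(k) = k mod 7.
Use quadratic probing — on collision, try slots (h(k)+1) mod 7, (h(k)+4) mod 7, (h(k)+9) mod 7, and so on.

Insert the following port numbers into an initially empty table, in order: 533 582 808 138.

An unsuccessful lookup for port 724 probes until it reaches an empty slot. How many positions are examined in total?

Insert 533: h=1, slot 1 empty => index 1.
Insert 582: h=1, slot 1 occupied => index 2.
Insert 808: h=3, slot 3 empty => index 3.
Insert 138: h=5, slot 5 empty => index 5.
Table: [., 533, 582, 808, ., 138, .]
Lookup 724: h=3, probe 3,4 → slot 4 empty, not found.

2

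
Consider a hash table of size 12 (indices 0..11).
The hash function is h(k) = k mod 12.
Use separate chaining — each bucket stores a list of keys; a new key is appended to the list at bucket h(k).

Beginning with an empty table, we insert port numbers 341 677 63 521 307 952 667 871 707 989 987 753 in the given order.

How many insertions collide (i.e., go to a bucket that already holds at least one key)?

6

Insert 341: h=5, bucket 5 empty -> new chain.
Insert 677: h=5, bucket 5 nonempty -> append to chain.
Insert 63: h=3, bucket 3 empty -> new chain.
Insert 521: h=5, bucket 5 nonempty -> append to chain.
Insert 307: h=7, bucket 7 empty -> new chain.
Insert 952: h=4, bucket 4 empty -> new chain.
Insert 667: h=7, bucket 7 nonempty -> append to chain.
Insert 871: h=7, bucket 7 nonempty -> append to chain.
Insert 707: h=11, bucket 11 empty -> new chain.
Insert 989: h=5, bucket 5 nonempty -> append to chain.
Insert 987: h=3, bucket 3 nonempty -> append to chain.
Insert 753: h=9, bucket 9 empty -> new chain.
Final buckets:
0: -
1: -
2: -
3: 63 -> 987
4: 952
5: 341 -> 677 -> 521 -> 989
6: -
7: 307 -> 667 -> 871
8: -
9: 753
10: -
11: 707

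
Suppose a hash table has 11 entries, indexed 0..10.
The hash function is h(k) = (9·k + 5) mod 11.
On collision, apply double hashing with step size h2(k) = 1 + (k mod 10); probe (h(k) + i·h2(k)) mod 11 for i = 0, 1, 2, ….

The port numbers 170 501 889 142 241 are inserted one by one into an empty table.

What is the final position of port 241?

170 hashes to 6; slot 6 is free => place at 6.
501 hashes to 4; slot 4 is free => place at 4.
889 hashes to 9; slot 9 is free => place at 9.
142 hashes to 7; slot 7 is free => place at 7.
241 hashes to 7, h2=2; 7,9 taken => place at 0.
Table: [241, -, -, -, 501, -, 170, 142, -, 889, -]

0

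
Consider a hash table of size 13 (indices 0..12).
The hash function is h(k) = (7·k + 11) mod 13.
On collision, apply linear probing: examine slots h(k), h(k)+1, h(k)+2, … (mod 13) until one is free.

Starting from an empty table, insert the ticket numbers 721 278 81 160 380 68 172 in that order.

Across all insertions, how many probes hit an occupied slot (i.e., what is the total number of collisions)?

721: h=1 -> slot 1
278: h=7 -> slot 7
81: h=6 -> slot 6
160: h=0 -> slot 0
380: h=6, probe 6,7,8 -> slot 8
68: h=6, probe 6,7,8,9 -> slot 9
172: h=6, probe 6,7,8,9,10 -> slot 10
Table: [160, 721, ∅, ∅, ∅, ∅, 81, 278, 380, 68, 172, ∅, ∅]

9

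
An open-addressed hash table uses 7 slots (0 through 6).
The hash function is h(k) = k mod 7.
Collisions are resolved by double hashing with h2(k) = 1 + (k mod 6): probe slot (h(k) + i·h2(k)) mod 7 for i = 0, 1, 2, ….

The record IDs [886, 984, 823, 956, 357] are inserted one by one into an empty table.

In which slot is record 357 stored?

Insert 886: h=4, slot 4 empty → index 4.
Insert 984: h=4, h2=1, slot 4 occupied → index 5.
Insert 823: h=4, h2=2, slot 4 occupied → index 6.
Insert 956: h=4, h2=3, slot 4 occupied → index 0.
Insert 357: h=0, h2=4, slots 0,4 occupied → index 1.
Table: [956, 357, ., ., 886, 984, 823]

1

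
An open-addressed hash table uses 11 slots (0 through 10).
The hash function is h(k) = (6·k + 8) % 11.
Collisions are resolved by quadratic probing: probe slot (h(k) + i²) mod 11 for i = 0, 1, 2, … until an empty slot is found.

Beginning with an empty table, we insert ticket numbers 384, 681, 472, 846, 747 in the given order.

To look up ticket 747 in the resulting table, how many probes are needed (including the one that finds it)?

5

384: h=2 → slot 2
681: h=2, probe 2,3 → slot 3
472: h=2, probe 2,3,6 → slot 6
846: h=2, probe 2,3,6,0 → slot 0
747: h=2, probe 2,3,6,0,7 → slot 7
Table: [846, —, 384, 681, —, —, 472, 747, —, —, —]
Lookup 747: h=2, probe 2,3,6,0,7 → found at 7.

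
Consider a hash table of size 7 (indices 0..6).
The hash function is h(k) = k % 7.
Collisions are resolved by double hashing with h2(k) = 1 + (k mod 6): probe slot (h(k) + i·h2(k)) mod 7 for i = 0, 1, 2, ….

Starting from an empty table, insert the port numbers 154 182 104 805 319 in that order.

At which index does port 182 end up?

154 hashes to 0; slot 0 is free → place at 0.
182 hashes to 0, h2=3; 0 taken → place at 3.
104 hashes to 6; slot 6 is free → place at 6.
805 hashes to 0, h2=2; 0 taken → place at 2.
319 hashes to 4; slot 4 is free → place at 4.
Table: [154, _, 805, 182, 319, _, 104]

3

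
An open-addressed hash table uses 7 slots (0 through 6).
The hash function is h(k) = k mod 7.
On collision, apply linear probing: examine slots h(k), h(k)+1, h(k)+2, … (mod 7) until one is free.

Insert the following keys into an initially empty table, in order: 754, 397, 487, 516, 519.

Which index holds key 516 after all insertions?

754 hashes to 5; slot 5 is free -> place at 5.
397 hashes to 5; 5 taken -> place at 6.
487 hashes to 4; slot 4 is free -> place at 4.
516 hashes to 5; 5,6 taken -> place at 0.
519 hashes to 1; slot 1 is free -> place at 1.
Table: [516, 519, -, -, 487, 754, 397]

0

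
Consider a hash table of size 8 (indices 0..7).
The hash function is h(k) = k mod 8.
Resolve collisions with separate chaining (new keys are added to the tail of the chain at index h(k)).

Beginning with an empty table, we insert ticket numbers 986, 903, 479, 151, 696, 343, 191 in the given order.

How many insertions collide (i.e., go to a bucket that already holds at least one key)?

4

986 -> bucket 2
903 -> bucket 7
479 -> bucket 7 (collision)
151 -> bucket 7 (collision)
696 -> bucket 0
343 -> bucket 7 (collision)
191 -> bucket 7 (collision)
Final buckets:
0: 696
1: _
2: 986
3: _
4: _
5: _
6: _
7: 903 -> 479 -> 151 -> 343 -> 191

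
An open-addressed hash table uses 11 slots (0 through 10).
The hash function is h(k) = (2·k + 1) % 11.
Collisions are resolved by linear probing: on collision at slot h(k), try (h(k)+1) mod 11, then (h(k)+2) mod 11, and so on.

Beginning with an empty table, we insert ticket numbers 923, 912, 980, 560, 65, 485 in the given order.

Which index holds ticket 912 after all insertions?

0

Insert 923: h=10, slot 10 empty -> index 10.
Insert 912: h=10, slot 10 occupied -> index 0.
Insert 980: h=3, slot 3 empty -> index 3.
Insert 560: h=10, slots 10,0 occupied -> index 1.
Insert 65: h=10, slots 10,0,1 occupied -> index 2.
Insert 485: h=3, slot 3 occupied -> index 4.
Table: [912, 560, 65, 980, 485, ., ., ., ., ., 923]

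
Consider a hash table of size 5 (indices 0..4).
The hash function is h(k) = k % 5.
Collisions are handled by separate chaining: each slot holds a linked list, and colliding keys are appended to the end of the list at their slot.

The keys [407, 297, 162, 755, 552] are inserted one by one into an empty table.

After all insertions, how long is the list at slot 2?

4

407 → bucket 2
297 → bucket 2 (collision)
162 → bucket 2 (collision)
755 → bucket 0
552 → bucket 2 (collision)
Final buckets:
0: 755
1: -
2: 407 -> 297 -> 162 -> 552
3: -
4: -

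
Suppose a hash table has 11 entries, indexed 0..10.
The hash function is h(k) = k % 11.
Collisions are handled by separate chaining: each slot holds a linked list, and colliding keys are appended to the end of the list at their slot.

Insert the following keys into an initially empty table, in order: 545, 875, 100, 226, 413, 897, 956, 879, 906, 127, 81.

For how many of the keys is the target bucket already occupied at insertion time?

7

545 → bucket 6
875 → bucket 6 (collision)
100 → bucket 1
226 → bucket 6 (collision)
413 → bucket 6 (collision)
897 → bucket 6 (collision)
956 → bucket 10
879 → bucket 10 (collision)
906 → bucket 4
127 → bucket 6 (collision)
81 → bucket 4 (collision)
Final buckets:
0: .
1: 100
2: .
3: .
4: 906 -> 81
5: .
6: 545 -> 875 -> 226 -> 413 -> 897 -> 127
7: .
8: .
9: .
10: 956 -> 879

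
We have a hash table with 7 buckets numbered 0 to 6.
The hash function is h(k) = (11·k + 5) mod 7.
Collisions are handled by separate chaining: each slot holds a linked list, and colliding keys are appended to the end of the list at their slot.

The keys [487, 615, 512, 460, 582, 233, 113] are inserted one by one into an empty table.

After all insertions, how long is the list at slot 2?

3

Insert 487: h=0, bucket 0 empty → new chain.
Insert 615: h=1, bucket 1 empty → new chain.
Insert 512: h=2, bucket 2 empty → new chain.
Insert 460: h=4, bucket 4 empty → new chain.
Insert 582: h=2, bucket 2 nonempty → append to chain.
Insert 233: h=6, bucket 6 empty → new chain.
Insert 113: h=2, bucket 2 nonempty → append to chain.
Final buckets:
0: 487
1: 615
2: 512 -> 582 -> 113
3: _
4: 460
5: _
6: 233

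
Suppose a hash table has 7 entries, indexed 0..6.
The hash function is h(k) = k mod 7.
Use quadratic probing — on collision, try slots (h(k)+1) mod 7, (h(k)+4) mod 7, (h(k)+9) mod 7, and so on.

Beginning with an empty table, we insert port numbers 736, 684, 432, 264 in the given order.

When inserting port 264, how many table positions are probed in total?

736: h=1 -> slot 1
684: h=5 -> slot 5
432: h=5, probe 5,6 -> slot 6
264: h=5, probe 5,6,2 -> slot 2
Table: [∅, 736, 264, ∅, ∅, 684, 432]

3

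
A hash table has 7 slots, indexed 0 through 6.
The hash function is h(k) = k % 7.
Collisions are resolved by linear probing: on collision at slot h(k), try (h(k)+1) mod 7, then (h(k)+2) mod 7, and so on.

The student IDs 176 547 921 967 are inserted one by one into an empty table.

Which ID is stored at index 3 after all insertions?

967

Insert 176: h=1, slot 1 empty → index 1.
Insert 547: h=1, slot 1 occupied → index 2.
Insert 921: h=4, slot 4 empty → index 4.
Insert 967: h=1, slots 1,2 occupied → index 3.
Table: [—, 176, 547, 967, 921, —, —]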